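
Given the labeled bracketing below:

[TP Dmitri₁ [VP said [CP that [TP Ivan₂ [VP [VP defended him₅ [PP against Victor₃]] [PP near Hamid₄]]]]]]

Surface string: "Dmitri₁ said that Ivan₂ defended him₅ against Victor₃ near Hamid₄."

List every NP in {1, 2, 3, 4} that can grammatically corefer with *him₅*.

{1, 4}

*him* is a pronoun, so Principle B applies: it must be free in its binding domain.
Binding domain of *him₅*: the embedded TP, whose subject is Ivan₂.
*Dmitri₁* c-commands the pronoun but from outside its binding domain, and is not c-commanded by it → coindexation permitted.
*Ivan₂* c-commands the pronoun within its binding domain → coindexation would violate Principle B.
*Victor₃*: the pronoun c-commands this R-expression → coindexation would violate Principle C on *Victor₃*.
*Hamid₄* and the pronoun do not c-command one another → neither Principle B nor Principle C is at stake; coindexation permitted.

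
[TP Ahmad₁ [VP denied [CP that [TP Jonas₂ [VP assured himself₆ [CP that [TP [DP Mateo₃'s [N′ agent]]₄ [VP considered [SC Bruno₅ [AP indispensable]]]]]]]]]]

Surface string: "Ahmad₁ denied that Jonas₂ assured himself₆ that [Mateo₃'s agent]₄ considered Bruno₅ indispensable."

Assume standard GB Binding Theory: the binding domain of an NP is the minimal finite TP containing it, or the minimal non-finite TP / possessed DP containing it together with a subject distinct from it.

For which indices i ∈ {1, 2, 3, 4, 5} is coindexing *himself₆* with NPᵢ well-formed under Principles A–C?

{2}

*himself* is an anaphor, so Principle A applies: it must be bound in its binding domain.
Binding domain of *himself₆*: the embedded TP, whose subject is Jonas₂.
*Ahmad₁* c-commands the anaphor but is outside its binding domain → cannot satisfy Principle A.
*Jonas₂* c-commands the anaphor within its binding domain → licit binder.
*Mateo₃* does not c-command the anaphor → cannot bind it.
*[Mateo₃'s agent]₄* does not c-command the anaphor → cannot bind it.
*Bruno₅* does not c-command the anaphor → cannot bind it.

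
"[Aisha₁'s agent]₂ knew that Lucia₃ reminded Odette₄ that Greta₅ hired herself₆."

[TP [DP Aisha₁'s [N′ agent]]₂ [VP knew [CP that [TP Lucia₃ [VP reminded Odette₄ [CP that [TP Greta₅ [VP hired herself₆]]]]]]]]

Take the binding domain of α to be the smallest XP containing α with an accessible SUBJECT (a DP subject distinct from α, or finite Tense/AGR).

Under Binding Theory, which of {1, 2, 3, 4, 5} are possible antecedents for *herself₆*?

{5}

*herself* is an anaphor, so Principle A applies: it must be bound in its binding domain.
Binding domain of *herself₆*: the embedded TP, whose subject is Greta₅.
*Aisha₁* does not c-command the anaphor → cannot bind it.
*[Aisha₁'s agent]₂* c-commands the anaphor but is outside its binding domain → cannot satisfy Principle A.
*Lucia₃* c-commands the anaphor but is outside its binding domain → cannot satisfy Principle A.
*Odette₄* c-commands the anaphor but is outside its binding domain → cannot satisfy Principle A.
*Greta₅* c-commands the anaphor within its binding domain → licit binder.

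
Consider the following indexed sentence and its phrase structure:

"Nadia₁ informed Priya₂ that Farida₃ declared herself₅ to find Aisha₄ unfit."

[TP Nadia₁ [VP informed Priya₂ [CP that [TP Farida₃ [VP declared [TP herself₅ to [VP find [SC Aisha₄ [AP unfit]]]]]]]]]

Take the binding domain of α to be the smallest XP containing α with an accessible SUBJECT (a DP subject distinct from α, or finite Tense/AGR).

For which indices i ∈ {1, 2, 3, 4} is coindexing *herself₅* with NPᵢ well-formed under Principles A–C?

*herself* is an anaphor, so Principle A applies: it must be bound in its binding domain.
Binding domain of *herself₅*: the embedded TP, whose subject is Farida₃.
*Nadia₁* c-commands the anaphor but is outside its binding domain → cannot satisfy Principle A.
*Priya₂* c-commands the anaphor but is outside its binding domain → cannot satisfy Principle A.
*Farida₃* c-commands the anaphor within its binding domain → licit binder.
*Aisha₄* does not c-command the anaphor → cannot bind it.

{3}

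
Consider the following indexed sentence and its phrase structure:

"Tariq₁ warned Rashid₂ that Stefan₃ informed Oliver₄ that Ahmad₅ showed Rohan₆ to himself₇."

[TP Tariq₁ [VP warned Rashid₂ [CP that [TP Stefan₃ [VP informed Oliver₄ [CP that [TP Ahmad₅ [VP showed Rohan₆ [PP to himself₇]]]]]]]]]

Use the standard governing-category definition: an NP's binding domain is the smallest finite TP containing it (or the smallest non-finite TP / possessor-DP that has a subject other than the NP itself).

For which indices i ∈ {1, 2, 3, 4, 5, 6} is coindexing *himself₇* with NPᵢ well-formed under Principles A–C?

*himself* is an anaphor, so Principle A applies: it must be bound in its binding domain.
Binding domain of *himself₇*: the embedded TP, whose subject is Ahmad₅.
*Tariq₁* c-commands the anaphor but is outside its binding domain → cannot satisfy Principle A.
*Rashid₂* c-commands the anaphor but is outside its binding domain → cannot satisfy Principle A.
*Stefan₃* c-commands the anaphor but is outside its binding domain → cannot satisfy Principle A.
*Oliver₄* c-commands the anaphor but is outside its binding domain → cannot satisfy Principle A.
*Ahmad₅* c-commands the anaphor within its binding domain → licit binder.
*Rohan₆* c-commands the anaphor within its binding domain → licit binder.

{5, 6}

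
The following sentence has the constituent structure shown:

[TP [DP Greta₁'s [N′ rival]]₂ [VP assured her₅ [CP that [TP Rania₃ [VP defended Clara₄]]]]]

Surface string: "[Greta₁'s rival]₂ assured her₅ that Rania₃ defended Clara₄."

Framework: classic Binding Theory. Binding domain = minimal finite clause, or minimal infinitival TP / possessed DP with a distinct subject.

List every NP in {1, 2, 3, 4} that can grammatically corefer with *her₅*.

{1}

*her* is a pronoun, so Principle B applies: it must be free in its binding domain.
Binding domain of *her₅*: the matrix TP, whose subject is [Greta₁'s rival]₂.
*Greta₁* and the pronoun do not c-command one another → neither Principle B nor Principle C is at stake; coindexation permitted.
*[Greta₁'s rival]₂* c-commands the pronoun within its binding domain → coindexation would violate Principle B.
*Rania₃*: the pronoun c-commands this R-expression → coindexation would violate Principle C on *Rania₃*.
*Clara₄*: the pronoun c-commands this R-expression → coindexation would violate Principle C on *Clara₄*.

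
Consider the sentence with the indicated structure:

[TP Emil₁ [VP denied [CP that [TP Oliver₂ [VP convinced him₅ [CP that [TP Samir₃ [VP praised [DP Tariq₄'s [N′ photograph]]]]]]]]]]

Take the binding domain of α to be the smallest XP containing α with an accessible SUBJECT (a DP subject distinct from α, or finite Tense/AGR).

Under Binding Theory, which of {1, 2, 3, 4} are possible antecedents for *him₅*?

*him* is a pronoun, so Principle B applies: it must be free in its binding domain.
Binding domain of *him₅*: the embedded TP, whose subject is Oliver₂.
*Emil₁* c-commands the pronoun but from outside its binding domain, and is not c-commanded by it → coindexation permitted.
*Oliver₂* c-commands the pronoun within its binding domain → coindexation would violate Principle B.
*Samir₃*: the pronoun c-commands this R-expression → coindexation would violate Principle C on *Samir₃*.
*Tariq₄*: the pronoun c-commands this R-expression → coindexation would violate Principle C on *Tariq₄*.

{1}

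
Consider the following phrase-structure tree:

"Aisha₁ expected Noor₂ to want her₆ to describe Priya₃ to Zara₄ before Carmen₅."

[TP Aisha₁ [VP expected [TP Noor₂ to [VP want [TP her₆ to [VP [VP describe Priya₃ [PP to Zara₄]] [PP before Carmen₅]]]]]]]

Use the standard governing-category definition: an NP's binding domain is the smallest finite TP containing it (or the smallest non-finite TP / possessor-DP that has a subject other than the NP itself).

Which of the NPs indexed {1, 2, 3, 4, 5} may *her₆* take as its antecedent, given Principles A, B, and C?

*her* is a pronoun, so Principle B applies: it must be free in its binding domain.
Binding domain of *her₆*: the embedded TP, whose subject is Noor₂.
*Aisha₁* c-commands the pronoun but from outside its binding domain, and is not c-commanded by it → coindexation permitted.
*Noor₂* c-commands the pronoun within its binding domain → coindexation would violate Principle B.
*Priya₃*: the pronoun c-commands this R-expression → coindexation would violate Principle C on *Priya₃*.
*Zara₄*: the pronoun c-commands this R-expression → coindexation would violate Principle C on *Zara₄*.
*Carmen₅*: the pronoun c-commands this R-expression → coindexation would violate Principle C on *Carmen₅*.

{1}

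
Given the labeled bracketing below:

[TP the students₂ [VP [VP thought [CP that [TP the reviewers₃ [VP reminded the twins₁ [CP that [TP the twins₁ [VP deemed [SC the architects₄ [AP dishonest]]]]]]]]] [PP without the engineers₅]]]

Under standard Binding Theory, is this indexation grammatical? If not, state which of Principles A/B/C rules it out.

The two coindexed NPs are *the twins₁* (the higher occurrence) and *the twins₁* (the lower occurrence).
*the twins₁* (the lower occurrence) is an R-expression. Principle C requires it to be free everywhere.
*the twins₁* (the higher occurrence) c-commands it and carries the same index.
The R-expression is bound → Principle C violation.

Principle C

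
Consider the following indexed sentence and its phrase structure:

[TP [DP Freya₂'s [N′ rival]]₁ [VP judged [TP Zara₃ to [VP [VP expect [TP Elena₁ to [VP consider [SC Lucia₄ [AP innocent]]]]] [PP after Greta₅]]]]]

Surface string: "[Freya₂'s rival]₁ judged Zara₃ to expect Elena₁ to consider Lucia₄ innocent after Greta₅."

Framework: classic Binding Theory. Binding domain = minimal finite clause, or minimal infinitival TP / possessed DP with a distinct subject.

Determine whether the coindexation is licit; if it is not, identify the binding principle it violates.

The two coindexed NPs are *[Freya₂'s rival]₁* and *Elena₁*.
*Elena₁* is an R-expression. Principle C requires it to be free everywhere.
*[Freya₂'s rival]₁* c-commands it and carries the same index.
The R-expression is bound → Principle C violation.

Principle C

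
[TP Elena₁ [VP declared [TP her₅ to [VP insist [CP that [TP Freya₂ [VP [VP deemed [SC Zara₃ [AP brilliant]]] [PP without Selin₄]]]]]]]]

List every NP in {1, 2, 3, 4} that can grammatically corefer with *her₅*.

none

*her* is a pronoun, so Principle B applies: it must be free in its binding domain.
Binding domain of *her₅*: the matrix TP, whose subject is Elena₁.
*Elena₁* c-commands the pronoun within its binding domain → coindexation would violate Principle B.
*Freya₂*: the pronoun c-commands this R-expression → coindexation would violate Principle C on *Freya₂*.
*Zara₃*: the pronoun c-commands this R-expression → coindexation would violate Principle C on *Zara₃*.
*Selin₄*: the pronoun c-commands this R-expression → coindexation would violate Principle C on *Selin₄*.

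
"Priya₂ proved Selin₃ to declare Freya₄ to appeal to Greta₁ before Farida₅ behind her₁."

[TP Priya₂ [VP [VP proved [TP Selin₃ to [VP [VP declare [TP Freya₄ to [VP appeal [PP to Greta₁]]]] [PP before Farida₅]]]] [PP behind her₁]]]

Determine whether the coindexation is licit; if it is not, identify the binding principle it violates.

grammatical

The two coindexed NPs are *Greta₁* and *her₁*.
*her₁* is a pronoun; its binding domain is the matrix TP, whose subject is Priya₂. Within that domain it is c-commanded only by *Priya₂*, which carries a different index — the pronoun is free locally, so Principle B holds.
*Greta₁* is an R-expression; *her₁* does not c-command it, and no other NP shares its index, so Principle C is satisfied.
All principles are respected.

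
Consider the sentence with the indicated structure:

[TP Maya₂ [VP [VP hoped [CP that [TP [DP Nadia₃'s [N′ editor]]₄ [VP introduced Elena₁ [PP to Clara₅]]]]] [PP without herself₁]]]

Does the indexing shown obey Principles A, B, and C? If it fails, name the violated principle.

The two coindexed NPs are *Elena₁* and *herself₁*.
*herself₁* is an anaphor. Principle A requires it to be bound within its binding domain — the matrix TP, whose subject is Maya₂.
Within that domain it is c-commanded by *Maya₂*, which does not share its index.
*Elena₁* does not c-command the anaphor at all.
The anaphor is unbound in its domain → Principle A violation.

Principle A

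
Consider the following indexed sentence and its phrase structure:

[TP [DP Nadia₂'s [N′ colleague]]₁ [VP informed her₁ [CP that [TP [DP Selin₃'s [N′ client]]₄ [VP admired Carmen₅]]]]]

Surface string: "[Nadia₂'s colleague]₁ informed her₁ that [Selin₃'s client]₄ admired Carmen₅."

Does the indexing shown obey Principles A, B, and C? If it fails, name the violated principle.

The two coindexed NPs are *[Nadia₂'s colleague]₁* and *her₁*.
*her₁* is a pronoun. Its binding domain is the matrix TP, whose subject is [Nadia₂'s colleague]₁.
*[Nadia₂'s colleague]₁* c-commands it within that domain and carries the same index.
The pronoun is locally bound → Principle B violation.

Principle B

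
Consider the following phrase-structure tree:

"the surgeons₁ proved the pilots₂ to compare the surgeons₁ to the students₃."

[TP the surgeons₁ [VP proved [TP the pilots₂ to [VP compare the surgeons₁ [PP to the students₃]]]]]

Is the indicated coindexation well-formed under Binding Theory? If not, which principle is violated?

The two coindexed NPs are *the surgeons₁* (the lower occurrence) and *the surgeons₁* (the higher occurrence).
*the surgeons₁* (the lower occurrence) is an R-expression. Principle C requires it to be free everywhere.
*the surgeons₁* (the higher occurrence) c-commands it and carries the same index.
The R-expression is bound → Principle C violation.

Principle C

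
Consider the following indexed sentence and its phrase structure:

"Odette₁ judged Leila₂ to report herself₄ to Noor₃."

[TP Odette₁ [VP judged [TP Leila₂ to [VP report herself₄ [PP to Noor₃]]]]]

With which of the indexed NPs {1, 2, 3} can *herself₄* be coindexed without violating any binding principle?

*herself* is an anaphor, so Principle A applies: it must be bound in its binding domain.
Binding domain of *herself₄*: the embedded TP, whose subject is Leila₂.
*Odette₁* c-commands the anaphor but is outside its binding domain → cannot satisfy Principle A.
*Leila₂* c-commands the anaphor within its binding domain → licit binder.
*Noor₃* does not c-command the anaphor → cannot bind it.

{2}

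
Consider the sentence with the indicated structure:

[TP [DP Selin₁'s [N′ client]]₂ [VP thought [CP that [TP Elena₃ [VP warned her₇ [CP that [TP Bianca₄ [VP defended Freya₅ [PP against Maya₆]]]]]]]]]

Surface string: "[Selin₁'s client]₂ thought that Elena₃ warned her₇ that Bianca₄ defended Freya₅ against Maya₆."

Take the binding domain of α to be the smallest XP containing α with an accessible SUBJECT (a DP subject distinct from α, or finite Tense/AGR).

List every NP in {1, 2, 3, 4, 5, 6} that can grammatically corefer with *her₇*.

*her* is a pronoun, so Principle B applies: it must be free in its binding domain.
Binding domain of *her₇*: the embedded TP, whose subject is Elena₃.
*Selin₁* and the pronoun do not c-command one another → neither Principle B nor Principle C is at stake; coindexation permitted.
*[Selin₁'s client]₂* c-commands the pronoun but from outside its binding domain, and is not c-commanded by it → coindexation permitted.
*Elena₃* c-commands the pronoun within its binding domain → coindexation would violate Principle B.
*Bianca₄*: the pronoun c-commands this R-expression → coindexation would violate Principle C on *Bianca₄*.
*Freya₅*: the pronoun c-commands this R-expression → coindexation would violate Principle C on *Freya₅*.
*Maya₆*: the pronoun c-commands this R-expression → coindexation would violate Principle C on *Maya₆*.

{1, 2}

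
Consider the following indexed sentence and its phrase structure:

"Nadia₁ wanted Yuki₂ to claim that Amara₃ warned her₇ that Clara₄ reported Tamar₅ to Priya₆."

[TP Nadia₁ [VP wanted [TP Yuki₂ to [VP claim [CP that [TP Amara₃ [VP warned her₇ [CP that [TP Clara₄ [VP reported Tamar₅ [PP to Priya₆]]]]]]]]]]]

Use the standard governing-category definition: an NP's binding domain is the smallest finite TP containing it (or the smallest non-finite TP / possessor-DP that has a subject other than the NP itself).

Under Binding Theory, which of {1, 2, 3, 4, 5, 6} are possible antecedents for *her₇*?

*her* is a pronoun, so Principle B applies: it must be free in its binding domain.
Binding domain of *her₇*: the embedded TP, whose subject is Amara₃.
*Nadia₁* c-commands the pronoun but from outside its binding domain, and is not c-commanded by it → coindexation permitted.
*Yuki₂* c-commands the pronoun but from outside its binding domain, and is not c-commanded by it → coindexation permitted.
*Amara₃* c-commands the pronoun within its binding domain → coindexation would violate Principle B.
*Clara₄*: the pronoun c-commands this R-expression → coindexation would violate Principle C on *Clara₄*.
*Tamar₅*: the pronoun c-commands this R-expression → coindexation would violate Principle C on *Tamar₅*.
*Priya₆*: the pronoun c-commands this R-expression → coindexation would violate Principle C on *Priya₆*.

{1, 2}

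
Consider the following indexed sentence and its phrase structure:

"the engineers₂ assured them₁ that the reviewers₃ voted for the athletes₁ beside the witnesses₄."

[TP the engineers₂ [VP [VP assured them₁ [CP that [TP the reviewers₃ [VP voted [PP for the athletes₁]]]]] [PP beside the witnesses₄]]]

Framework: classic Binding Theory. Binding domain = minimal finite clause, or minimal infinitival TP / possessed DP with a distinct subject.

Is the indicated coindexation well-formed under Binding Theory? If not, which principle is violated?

Principle C

The two coindexed NPs are *them₁* and *the athletes₁*.
*the athletes₁* is an R-expression. Principle C requires it to be free everywhere.
*them₁* c-commands it and carries the same index.
The R-expression is bound → Principle C violation.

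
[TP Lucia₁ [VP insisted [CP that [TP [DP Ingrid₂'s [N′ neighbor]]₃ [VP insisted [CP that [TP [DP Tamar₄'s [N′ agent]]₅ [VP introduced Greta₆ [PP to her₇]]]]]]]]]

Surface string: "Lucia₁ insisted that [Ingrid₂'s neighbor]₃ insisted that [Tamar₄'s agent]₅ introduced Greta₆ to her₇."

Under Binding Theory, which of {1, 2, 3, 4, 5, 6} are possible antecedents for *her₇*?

{1, 2, 3, 4}

*her* is a pronoun, so Principle B applies: it must be free in its binding domain.
Binding domain of *her₇*: the embedded TP, whose subject is [Tamar₄'s agent]₅.
*Lucia₁* c-commands the pronoun but from outside its binding domain, and is not c-commanded by it → coindexation permitted.
*Ingrid₂* and the pronoun do not c-command one another → neither Principle B nor Principle C is at stake; coindexation permitted.
*[Ingrid₂'s neighbor]₃* c-commands the pronoun but from outside its binding domain, and is not c-commanded by it → coindexation permitted.
*Tamar₄* and the pronoun do not c-command one another → neither Principle B nor Principle C is at stake; coindexation permitted.
*[Tamar₄'s agent]₅* c-commands the pronoun within its binding domain → coindexation would violate Principle B.
*Greta₆* c-commands the pronoun within its binding domain → coindexation would violate Principle B.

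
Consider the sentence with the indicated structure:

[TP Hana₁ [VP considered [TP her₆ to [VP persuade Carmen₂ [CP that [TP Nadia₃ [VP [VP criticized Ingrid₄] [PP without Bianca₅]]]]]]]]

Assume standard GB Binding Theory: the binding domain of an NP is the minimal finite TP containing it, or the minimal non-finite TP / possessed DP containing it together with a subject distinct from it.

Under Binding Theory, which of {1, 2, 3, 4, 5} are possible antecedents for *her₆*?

none

*her* is a pronoun, so Principle B applies: it must be free in its binding domain.
Binding domain of *her₆*: the matrix TP, whose subject is Hana₁.
*Hana₁* c-commands the pronoun within its binding domain → coindexation would violate Principle B.
*Carmen₂*: the pronoun c-commands this R-expression → coindexation would violate Principle C on *Carmen₂*.
*Nadia₃*: the pronoun c-commands this R-expression → coindexation would violate Principle C on *Nadia₃*.
*Ingrid₄*: the pronoun c-commands this R-expression → coindexation would violate Principle C on *Ingrid₄*.
*Bianca₅*: the pronoun c-commands this R-expression → coindexation would violate Principle C on *Bianca₅*.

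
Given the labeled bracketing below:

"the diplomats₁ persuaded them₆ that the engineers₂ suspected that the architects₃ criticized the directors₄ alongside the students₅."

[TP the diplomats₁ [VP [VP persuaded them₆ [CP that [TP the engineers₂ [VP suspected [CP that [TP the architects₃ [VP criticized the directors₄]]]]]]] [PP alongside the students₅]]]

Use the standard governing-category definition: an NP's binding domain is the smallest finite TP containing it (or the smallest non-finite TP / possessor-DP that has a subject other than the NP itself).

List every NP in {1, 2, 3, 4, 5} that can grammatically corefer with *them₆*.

*them* is a pronoun, so Principle B applies: it must be free in its binding domain.
Binding domain of *them₆*: the matrix TP, whose subject is the diplomats₁.
*the diplomats₁* c-commands the pronoun within its binding domain → coindexation would violate Principle B.
*the engineers₂*: the pronoun c-commands this R-expression → coindexation would violate Principle C on *the engineers₂*.
*the architects₃*: the pronoun c-commands this R-expression → coindexation would violate Principle C on *the architects₃*.
*the directors₄*: the pronoun c-commands this R-expression → coindexation would violate Principle C on *the directors₄*.
*the students₅* and the pronoun do not c-command one another → neither Principle B nor Principle C is at stake; coindexation permitted.

{5}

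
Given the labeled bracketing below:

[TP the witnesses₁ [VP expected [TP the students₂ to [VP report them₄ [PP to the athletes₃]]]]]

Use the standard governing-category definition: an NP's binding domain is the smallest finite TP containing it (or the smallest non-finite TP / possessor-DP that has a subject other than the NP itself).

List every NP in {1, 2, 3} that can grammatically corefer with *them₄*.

{1}

*them* is a pronoun, so Principle B applies: it must be free in its binding domain.
Binding domain of *them₄*: the embedded TP, whose subject is the students₂.
*the witnesses₁* c-commands the pronoun but from outside its binding domain, and is not c-commanded by it → coindexation permitted.
*the students₂* c-commands the pronoun within its binding domain → coindexation would violate Principle B.
*the athletes₃*: the pronoun c-commands this R-expression → coindexation would violate Principle C on *the athletes₃*.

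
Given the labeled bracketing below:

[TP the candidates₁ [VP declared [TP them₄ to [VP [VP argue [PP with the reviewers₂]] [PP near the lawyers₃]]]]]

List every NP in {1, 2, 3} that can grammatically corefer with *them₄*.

none

*them* is a pronoun, so Principle B applies: it must be free in its binding domain.
Binding domain of *them₄*: the matrix TP, whose subject is the candidates₁.
*the candidates₁* c-commands the pronoun within its binding domain → coindexation would violate Principle B.
*the reviewers₂*: the pronoun c-commands this R-expression → coindexation would violate Principle C on *the reviewers₂*.
*the lawyers₃*: the pronoun c-commands this R-expression → coindexation would violate Principle C on *the lawyers₃*.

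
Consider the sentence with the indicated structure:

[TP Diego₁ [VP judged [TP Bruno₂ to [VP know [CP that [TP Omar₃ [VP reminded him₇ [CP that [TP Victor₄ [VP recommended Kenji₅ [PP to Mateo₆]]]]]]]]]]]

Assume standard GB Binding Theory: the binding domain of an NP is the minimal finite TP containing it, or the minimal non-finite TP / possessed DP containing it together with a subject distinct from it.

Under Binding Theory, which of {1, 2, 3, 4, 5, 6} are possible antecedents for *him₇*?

{1, 2}

*him* is a pronoun, so Principle B applies: it must be free in its binding domain.
Binding domain of *him₇*: the embedded TP, whose subject is Omar₃.
*Diego₁* c-commands the pronoun but from outside its binding domain, and is not c-commanded by it → coindexation permitted.
*Bruno₂* c-commands the pronoun but from outside its binding domain, and is not c-commanded by it → coindexation permitted.
*Omar₃* c-commands the pronoun within its binding domain → coindexation would violate Principle B.
*Victor₄*: the pronoun c-commands this R-expression → coindexation would violate Principle C on *Victor₄*.
*Kenji₅*: the pronoun c-commands this R-expression → coindexation would violate Principle C on *Kenji₅*.
*Mateo₆*: the pronoun c-commands this R-expression → coindexation would violate Principle C on *Mateo₆*.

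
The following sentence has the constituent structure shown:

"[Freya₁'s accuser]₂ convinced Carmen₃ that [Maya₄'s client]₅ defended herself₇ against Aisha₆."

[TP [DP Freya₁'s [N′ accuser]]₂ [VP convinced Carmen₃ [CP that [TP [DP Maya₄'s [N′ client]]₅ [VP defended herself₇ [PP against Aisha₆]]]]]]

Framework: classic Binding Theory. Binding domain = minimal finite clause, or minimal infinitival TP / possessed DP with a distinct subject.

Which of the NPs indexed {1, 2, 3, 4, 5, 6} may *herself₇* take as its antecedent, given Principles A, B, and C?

*herself* is an anaphor, so Principle A applies: it must be bound in its binding domain.
Binding domain of *herself₇*: the embedded TP, whose subject is [Maya₄'s client]₅.
*Freya₁* does not c-command the anaphor → cannot bind it.
*[Freya₁'s accuser]₂* c-commands the anaphor but is outside its binding domain → cannot satisfy Principle A.
*Carmen₃* c-commands the anaphor but is outside its binding domain → cannot satisfy Principle A.
*Maya₄* does not c-command the anaphor → cannot bind it.
*[Maya₄'s client]₅* c-commands the anaphor within its binding domain → licit binder.
*Aisha₆* does not c-command the anaphor → cannot bind it.

{5}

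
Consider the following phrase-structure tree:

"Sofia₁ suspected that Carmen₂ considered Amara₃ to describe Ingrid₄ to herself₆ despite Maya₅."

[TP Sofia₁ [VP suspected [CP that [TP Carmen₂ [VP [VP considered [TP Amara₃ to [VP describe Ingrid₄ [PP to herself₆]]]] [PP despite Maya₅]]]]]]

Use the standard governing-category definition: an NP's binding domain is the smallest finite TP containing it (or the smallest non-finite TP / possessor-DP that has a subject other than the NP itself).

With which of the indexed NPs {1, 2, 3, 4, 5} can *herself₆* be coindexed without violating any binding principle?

*herself* is an anaphor, so Principle A applies: it must be bound in its binding domain.
Binding domain of *herself₆*: the embedded TP, whose subject is Amara₃.
*Sofia₁* c-commands the anaphor but is outside its binding domain → cannot satisfy Principle A.
*Carmen₂* c-commands the anaphor but is outside its binding domain → cannot satisfy Principle A.
*Amara₃* c-commands the anaphor within its binding domain → licit binder.
*Ingrid₄* c-commands the anaphor within its binding domain → licit binder.
*Maya₅* does not c-command the anaphor → cannot bind it.

{3, 4}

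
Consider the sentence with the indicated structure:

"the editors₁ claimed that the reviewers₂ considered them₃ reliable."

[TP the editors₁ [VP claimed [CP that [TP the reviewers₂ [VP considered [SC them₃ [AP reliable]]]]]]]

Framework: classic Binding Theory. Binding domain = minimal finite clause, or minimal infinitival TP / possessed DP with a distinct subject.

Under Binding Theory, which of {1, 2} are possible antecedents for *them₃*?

{1}

*them* is a pronoun, so Principle B applies: it must be free in its binding domain.
Binding domain of *them₃*: the embedded TP, whose subject is the reviewers₂.
*the editors₁* c-commands the pronoun but from outside its binding domain, and is not c-commanded by it → coindexation permitted.
*the reviewers₂* c-commands the pronoun within its binding domain → coindexation would violate Principle B.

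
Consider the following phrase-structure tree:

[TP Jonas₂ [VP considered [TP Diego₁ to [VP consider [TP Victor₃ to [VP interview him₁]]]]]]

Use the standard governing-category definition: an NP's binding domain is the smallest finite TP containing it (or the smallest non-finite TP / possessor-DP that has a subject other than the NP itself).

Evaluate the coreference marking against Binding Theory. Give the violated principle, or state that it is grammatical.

The two coindexed NPs are *Diego₁* and *him₁*.
*him₁* is a pronoun; its binding domain is the embedded TP, whose subject is Victor₃. Within that domain it is c-commanded only by *Victor₃*, which carries a different index — the pronoun is free locally, so Principle B holds.
*Diego₁* is an R-expression; *him₁* does not c-command it, and no other NP shares its index, so Principle C is satisfied.
All principles are respected.

grammatical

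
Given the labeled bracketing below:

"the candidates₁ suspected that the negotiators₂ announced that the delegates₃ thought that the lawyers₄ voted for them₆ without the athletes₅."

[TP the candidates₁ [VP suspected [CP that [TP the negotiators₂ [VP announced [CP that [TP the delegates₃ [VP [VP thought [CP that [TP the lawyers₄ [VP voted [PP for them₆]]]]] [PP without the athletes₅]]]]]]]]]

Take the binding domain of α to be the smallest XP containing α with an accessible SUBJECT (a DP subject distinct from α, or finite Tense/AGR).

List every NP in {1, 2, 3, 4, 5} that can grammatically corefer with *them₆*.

{1, 2, 3, 5}

*them* is a pronoun, so Principle B applies: it must be free in its binding domain.
Binding domain of *them₆*: the embedded TP, whose subject is the lawyers₄.
*the candidates₁* c-commands the pronoun but from outside its binding domain, and is not c-commanded by it → coindexation permitted.
*the negotiators₂* c-commands the pronoun but from outside its binding domain, and is not c-commanded by it → coindexation permitted.
*the delegates₃* c-commands the pronoun but from outside its binding domain, and is not c-commanded by it → coindexation permitted.
*the lawyers₄* c-commands the pronoun within its binding domain → coindexation would violate Principle B.
*the athletes₅* and the pronoun do not c-command one another → neither Principle B nor Principle C is at stake; coindexation permitted.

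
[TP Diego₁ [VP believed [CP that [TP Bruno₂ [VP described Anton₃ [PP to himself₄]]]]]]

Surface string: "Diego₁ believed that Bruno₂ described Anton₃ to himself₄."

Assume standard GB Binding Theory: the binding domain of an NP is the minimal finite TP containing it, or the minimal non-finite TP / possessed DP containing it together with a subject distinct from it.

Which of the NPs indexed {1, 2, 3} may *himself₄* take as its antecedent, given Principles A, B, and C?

{2, 3}

*himself* is an anaphor, so Principle A applies: it must be bound in its binding domain.
Binding domain of *himself₄*: the embedded TP, whose subject is Bruno₂.
*Diego₁* c-commands the anaphor but is outside its binding domain → cannot satisfy Principle A.
*Bruno₂* c-commands the anaphor within its binding domain → licit binder.
*Anton₃* c-commands the anaphor within its binding domain → licit binder.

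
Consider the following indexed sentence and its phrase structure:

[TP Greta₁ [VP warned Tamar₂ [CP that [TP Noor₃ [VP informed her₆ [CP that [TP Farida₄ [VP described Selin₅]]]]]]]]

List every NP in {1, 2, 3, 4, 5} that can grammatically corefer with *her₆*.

*her* is a pronoun, so Principle B applies: it must be free in its binding domain.
Binding domain of *her₆*: the embedded TP, whose subject is Noor₃.
*Greta₁* c-commands the pronoun but from outside its binding domain, and is not c-commanded by it → coindexation permitted.
*Tamar₂* c-commands the pronoun but from outside its binding domain, and is not c-commanded by it → coindexation permitted.
*Noor₃* c-commands the pronoun within its binding domain → coindexation would violate Principle B.
*Farida₄*: the pronoun c-commands this R-expression → coindexation would violate Principle C on *Farida₄*.
*Selin₅*: the pronoun c-commands this R-expression → coindexation would violate Principle C on *Selin₅*.

{1, 2}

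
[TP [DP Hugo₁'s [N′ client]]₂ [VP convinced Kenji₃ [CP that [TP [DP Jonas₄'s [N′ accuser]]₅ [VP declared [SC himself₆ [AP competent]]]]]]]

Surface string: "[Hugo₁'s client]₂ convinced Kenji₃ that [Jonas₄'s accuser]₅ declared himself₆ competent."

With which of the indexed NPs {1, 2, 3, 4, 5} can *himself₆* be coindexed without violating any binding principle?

*himself* is an anaphor, so Principle A applies: it must be bound in its binding domain.
Binding domain of *himself₆*: the embedded TP, whose subject is [Jonas₄'s accuser]₅.
*Hugo₁* does not c-command the anaphor → cannot bind it.
*[Hugo₁'s client]₂* c-commands the anaphor but is outside its binding domain → cannot satisfy Principle A.
*Kenji₃* c-commands the anaphor but is outside its binding domain → cannot satisfy Principle A.
*Jonas₄* does not c-command the anaphor → cannot bind it.
*[Jonas₄'s accuser]₅* c-commands the anaphor within its binding domain → licit binder.

{5}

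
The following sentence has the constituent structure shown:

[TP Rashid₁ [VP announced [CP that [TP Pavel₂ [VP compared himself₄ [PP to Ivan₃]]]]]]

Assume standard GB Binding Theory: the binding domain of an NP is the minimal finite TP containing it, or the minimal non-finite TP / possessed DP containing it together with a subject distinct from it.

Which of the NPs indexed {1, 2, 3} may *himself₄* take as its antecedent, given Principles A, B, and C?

{2}

*himself* is an anaphor, so Principle A applies: it must be bound in its binding domain.
Binding domain of *himself₄*: the embedded TP, whose subject is Pavel₂.
*Rashid₁* c-commands the anaphor but is outside its binding domain → cannot satisfy Principle A.
*Pavel₂* c-commands the anaphor within its binding domain → licit binder.
*Ivan₃* does not c-command the anaphor → cannot bind it.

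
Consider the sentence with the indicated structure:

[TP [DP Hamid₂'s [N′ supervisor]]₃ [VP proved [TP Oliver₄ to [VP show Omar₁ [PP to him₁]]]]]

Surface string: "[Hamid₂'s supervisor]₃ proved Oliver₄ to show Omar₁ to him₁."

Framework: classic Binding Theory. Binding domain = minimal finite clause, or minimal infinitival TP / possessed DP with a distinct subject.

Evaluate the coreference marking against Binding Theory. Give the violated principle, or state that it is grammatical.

Principle B

The two coindexed NPs are *Omar₁* and *him₁*.
*him₁* is a pronoun. Its binding domain is the embedded TP, whose subject is Oliver₄.
*Omar₁* c-commands it within that domain and carries the same index.
The pronoun is locally bound → Principle B violation.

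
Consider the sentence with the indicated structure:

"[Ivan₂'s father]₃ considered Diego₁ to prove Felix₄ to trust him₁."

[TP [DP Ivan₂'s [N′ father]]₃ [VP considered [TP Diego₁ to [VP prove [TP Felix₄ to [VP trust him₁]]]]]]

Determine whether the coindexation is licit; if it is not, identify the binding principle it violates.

The two coindexed NPs are *Diego₁* and *him₁*.
*him₁* is a pronoun; its binding domain is the embedded TP, whose subject is Felix₄. Within that domain it is c-commanded only by *Felix₄*, which carries a different index — the pronoun is free locally, so Principle B holds.
*Diego₁* is an R-expression; *him₁* does not c-command it, and no other NP shares its index, so Principle C is satisfied.
All principles are respected.

grammatical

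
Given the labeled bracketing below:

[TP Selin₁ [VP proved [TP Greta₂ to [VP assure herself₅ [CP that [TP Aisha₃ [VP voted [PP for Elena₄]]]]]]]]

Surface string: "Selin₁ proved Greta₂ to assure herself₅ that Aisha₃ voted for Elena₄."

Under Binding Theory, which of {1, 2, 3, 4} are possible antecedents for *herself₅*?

*herself* is an anaphor, so Principle A applies: it must be bound in its binding domain.
Binding domain of *herself₅*: the embedded TP, whose subject is Greta₂.
*Selin₁* c-commands the anaphor but is outside its binding domain → cannot satisfy Principle A.
*Greta₂* c-commands the anaphor within its binding domain → licit binder.
*Aisha₃* does not c-command the anaphor → cannot bind it.
*Elena₄* does not c-command the anaphor → cannot bind it.

{2}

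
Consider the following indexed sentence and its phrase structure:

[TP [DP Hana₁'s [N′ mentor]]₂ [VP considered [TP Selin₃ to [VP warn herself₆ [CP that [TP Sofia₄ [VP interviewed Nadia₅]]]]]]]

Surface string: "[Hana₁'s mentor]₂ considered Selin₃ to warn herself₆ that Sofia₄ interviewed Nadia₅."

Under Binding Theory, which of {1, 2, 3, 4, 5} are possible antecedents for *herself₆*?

*herself* is an anaphor, so Principle A applies: it must be bound in its binding domain.
Binding domain of *herself₆*: the embedded TP, whose subject is Selin₃.
*Hana₁* does not c-command the anaphor → cannot bind it.
*[Hana₁'s mentor]₂* c-commands the anaphor but is outside its binding domain → cannot satisfy Principle A.
*Selin₃* c-commands the anaphor within its binding domain → licit binder.
*Sofia₄* does not c-command the anaphor → cannot bind it.
*Nadia₅* does not c-command the anaphor → cannot bind it.

{3}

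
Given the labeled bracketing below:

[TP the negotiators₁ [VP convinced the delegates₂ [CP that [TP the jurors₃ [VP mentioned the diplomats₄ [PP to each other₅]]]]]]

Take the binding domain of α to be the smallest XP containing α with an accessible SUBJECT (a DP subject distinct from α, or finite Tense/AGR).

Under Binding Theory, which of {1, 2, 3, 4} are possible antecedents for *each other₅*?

*each other* is an anaphor, so Principle A applies: it must be bound in its binding domain.
Binding domain of *each other₅*: the embedded TP, whose subject is the jurors₃.
*the negotiators₁* c-commands the anaphor but is outside its binding domain → cannot satisfy Principle A.
*the delegates₂* c-commands the anaphor but is outside its binding domain → cannot satisfy Principle A.
*the jurors₃* c-commands the anaphor within its binding domain → licit binder.
*the diplomats₄* c-commands the anaphor within its binding domain → licit binder.

{3, 4}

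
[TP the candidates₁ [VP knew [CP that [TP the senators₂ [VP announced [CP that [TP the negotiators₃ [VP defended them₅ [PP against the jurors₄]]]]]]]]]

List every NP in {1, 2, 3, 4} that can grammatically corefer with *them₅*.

*them* is a pronoun, so Principle B applies: it must be free in its binding domain.
Binding domain of *them₅*: the embedded TP, whose subject is the negotiators₃.
*the candidates₁* c-commands the pronoun but from outside its binding domain, and is not c-commanded by it → coindexation permitted.
*the senators₂* c-commands the pronoun but from outside its binding domain, and is not c-commanded by it → coindexation permitted.
*the negotiators₃* c-commands the pronoun within its binding domain → coindexation would violate Principle B.
*the jurors₄*: the pronoun c-commands this R-expression → coindexation would violate Principle C on *the jurors₄*.

{1, 2}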